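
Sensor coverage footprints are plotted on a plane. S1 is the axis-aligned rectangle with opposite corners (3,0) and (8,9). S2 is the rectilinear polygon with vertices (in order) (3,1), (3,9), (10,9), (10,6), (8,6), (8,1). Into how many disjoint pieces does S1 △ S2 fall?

S1 △ S2 splits into 2 disjoint pieces (area 5, area 6).

2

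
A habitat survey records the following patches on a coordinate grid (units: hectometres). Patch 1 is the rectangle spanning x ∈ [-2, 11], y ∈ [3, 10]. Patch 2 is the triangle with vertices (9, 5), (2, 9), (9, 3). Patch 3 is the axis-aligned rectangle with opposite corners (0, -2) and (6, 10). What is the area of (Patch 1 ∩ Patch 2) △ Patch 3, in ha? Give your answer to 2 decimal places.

|Patch 1 ∩ Patch 2| = 7.
|(Patch 1 ∩ Patch 2) ∩ Patch 3| = 2.2857.
|(Patch 1 ∩ Patch 2) △ Patch 3| = 7 + 72 − 4.5714 = 74.43.

74.43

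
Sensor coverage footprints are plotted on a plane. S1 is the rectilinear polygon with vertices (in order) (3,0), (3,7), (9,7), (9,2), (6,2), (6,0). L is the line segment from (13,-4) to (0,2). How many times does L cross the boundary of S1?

2

The segment meets the boundary at (3,0.615), (4.333,0).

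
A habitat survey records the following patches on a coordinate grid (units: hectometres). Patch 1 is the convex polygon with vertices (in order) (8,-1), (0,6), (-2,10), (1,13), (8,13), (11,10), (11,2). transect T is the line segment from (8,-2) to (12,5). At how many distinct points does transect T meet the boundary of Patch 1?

The segment meets the boundary at (9.333,0.333), (11,3.25).

2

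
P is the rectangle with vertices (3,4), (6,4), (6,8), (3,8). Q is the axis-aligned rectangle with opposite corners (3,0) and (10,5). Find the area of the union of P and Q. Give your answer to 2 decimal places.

44.00

By inclusion–exclusion:
Individual areas: |P| = 12, |Q| = 35.
|P∩Q|: x∈[3,6], y∈[4,5] → 3·1 = 3.
|P ∪ Q| = 47 − 3 = 44.00.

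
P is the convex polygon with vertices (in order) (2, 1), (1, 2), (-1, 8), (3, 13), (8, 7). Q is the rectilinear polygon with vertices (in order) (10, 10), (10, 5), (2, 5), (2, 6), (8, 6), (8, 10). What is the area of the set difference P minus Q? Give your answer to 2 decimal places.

52.00

|P| = 56.5, |P∩Q| = 4.5.
|P ∖ Q| = |P| − |P∩Q| = 56.5 − 4.5 = 52.00.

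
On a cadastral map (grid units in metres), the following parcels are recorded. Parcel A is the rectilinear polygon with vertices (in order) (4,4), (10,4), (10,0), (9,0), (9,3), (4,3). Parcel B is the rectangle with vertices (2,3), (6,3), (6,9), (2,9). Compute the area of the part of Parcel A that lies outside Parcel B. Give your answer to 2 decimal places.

7.00

|Parcel A| = 9, |Parcel A∩Parcel B| = 2.
|Parcel A ∖ Parcel B| = |Parcel A| − |Parcel A∩Parcel B| = 9 − 2 = 7.00.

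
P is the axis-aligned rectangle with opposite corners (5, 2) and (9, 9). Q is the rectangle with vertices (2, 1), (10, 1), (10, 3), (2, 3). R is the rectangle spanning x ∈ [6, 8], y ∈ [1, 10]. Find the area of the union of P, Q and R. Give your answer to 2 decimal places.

By inclusion–exclusion:
Individual areas: |P| = 28, |Q| = 16, |R| = 18.
|P∩Q|: x∈[5,9], y∈[2,3] → 4·1 = 4.
|P∩R|: x∈[6,8], y∈[2,9] → 2·7 = 14.
|Q∩R|: x∈[6,8], y∈[1,3] → 2·2 = 4.
|P∩Q∩R| = 2.
|P ∪ Q ∪ R| = 62 − 22 + 2 = 42.00.

42.00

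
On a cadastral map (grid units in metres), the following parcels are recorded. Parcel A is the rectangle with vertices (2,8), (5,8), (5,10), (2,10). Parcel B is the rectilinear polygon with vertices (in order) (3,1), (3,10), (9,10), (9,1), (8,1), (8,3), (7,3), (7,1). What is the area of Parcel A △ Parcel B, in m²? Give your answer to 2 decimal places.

|Parcel A| = 6, |Parcel B| = 52, |Parcel A∩Parcel B| = 4.
|Parcel A △ Parcel B| = |Parcel A| + |Parcel B| − 2·|Parcel A∩Parcel B| = 6 + 52 − 8 = 50.00.

50.00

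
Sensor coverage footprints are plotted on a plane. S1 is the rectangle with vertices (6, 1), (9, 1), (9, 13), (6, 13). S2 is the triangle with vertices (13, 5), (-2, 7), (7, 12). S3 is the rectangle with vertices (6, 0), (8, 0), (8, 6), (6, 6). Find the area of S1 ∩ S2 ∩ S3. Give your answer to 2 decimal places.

0.40

The intersection is the polygon with vertices (6,5.933), (6,6), (8,6), (8,5.667).
By the shoelace formula its area is 0.40.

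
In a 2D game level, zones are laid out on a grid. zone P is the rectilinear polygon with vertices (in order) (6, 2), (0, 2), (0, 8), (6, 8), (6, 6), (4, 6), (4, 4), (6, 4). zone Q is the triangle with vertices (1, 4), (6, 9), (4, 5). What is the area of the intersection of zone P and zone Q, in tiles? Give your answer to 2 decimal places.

4.50

The intersection is the polygon with vertices (5.5,8), (4.5,6), (4,6), (4,5), (1,4), (5,8).
By the shoelace formula its area is 4.50.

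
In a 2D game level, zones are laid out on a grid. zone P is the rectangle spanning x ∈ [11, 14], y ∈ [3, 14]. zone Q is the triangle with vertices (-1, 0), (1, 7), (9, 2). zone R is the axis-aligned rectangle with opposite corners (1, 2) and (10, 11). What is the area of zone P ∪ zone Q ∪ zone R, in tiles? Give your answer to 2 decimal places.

By inclusion–exclusion:
Individual areas: |zone P| = 33, |zone Q| = 33, |zone R| = 81.
|zone P∩zone Q| = 0.
|zone P∩zone R| = 0 (no overlap).
|zone Q∩zone R| = 20.
|zone P∩zone Q∩zone R| = 0.
|zone P ∪ zone Q ∪ zone R| = 147 − 20 + 0 = 127.00.

127.00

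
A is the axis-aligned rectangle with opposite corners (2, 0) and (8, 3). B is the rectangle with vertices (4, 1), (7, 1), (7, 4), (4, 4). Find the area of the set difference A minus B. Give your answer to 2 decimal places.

12.00

|A∩B|: x∈[4,7], y∈[1,3] → 3·2 = 6.
|A| = 18.
|A ∖ B| = |A| − |A∩B| = 18 − 6 = 12.00.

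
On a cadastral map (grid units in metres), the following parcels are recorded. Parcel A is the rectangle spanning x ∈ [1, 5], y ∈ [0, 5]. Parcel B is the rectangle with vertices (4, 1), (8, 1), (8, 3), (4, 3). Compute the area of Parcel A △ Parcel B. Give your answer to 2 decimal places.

24.00

|Parcel A∩Parcel B|: x∈[4,5], y∈[1,3] → 1·2 = 2.
|Parcel A △ Parcel B| = |Parcel A| + |Parcel B| − 2·|Parcel A∩Parcel B| = 20 + 8 − 4 = 24.00.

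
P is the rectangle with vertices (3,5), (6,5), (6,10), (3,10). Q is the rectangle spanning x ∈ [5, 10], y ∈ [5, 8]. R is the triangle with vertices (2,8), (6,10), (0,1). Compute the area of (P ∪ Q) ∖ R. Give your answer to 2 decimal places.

22.50

|P ∪ Q| = 27.
|(P ∪ Q) ∩ R| = 4.5.
|(P ∪ Q) ∖ R| = 27 − 4.5 = 22.50.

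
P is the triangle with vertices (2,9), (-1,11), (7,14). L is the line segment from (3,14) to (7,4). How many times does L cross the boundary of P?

2

The segment meets the boundary at (4.143,11.143), (3.522,12.696).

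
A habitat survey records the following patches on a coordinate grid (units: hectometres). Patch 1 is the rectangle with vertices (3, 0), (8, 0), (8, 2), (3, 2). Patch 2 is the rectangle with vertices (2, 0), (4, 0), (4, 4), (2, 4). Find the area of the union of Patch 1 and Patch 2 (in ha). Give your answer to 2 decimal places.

16.00

By inclusion–exclusion:
Individual areas: |Patch 1| = 10, |Patch 2| = 8.
|Patch 1∩Patch 2|: x∈[3,4], y∈[0,2] → 1·2 = 2.
|Patch 1 ∪ Patch 2| = 18 − 2 = 16.00.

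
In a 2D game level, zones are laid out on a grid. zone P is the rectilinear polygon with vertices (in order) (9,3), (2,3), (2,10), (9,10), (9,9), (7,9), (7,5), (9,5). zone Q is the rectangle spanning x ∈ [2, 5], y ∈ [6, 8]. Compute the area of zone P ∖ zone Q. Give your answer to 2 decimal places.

35.00

|zone P| = 41, |zone P∩zone Q| = 6.
|zone P ∖ zone Q| = |zone P| − |zone P∩zone Q| = 41 − 6 = 35.00.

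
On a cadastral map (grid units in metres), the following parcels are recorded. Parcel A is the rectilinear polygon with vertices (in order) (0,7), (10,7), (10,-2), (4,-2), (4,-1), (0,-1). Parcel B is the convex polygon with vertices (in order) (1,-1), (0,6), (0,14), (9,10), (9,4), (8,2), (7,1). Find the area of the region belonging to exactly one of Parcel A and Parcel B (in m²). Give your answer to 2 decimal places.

|Parcel A| = 86, |Parcel B| = 101, |Parcel A∩Parcel B| = 56.
|Parcel A △ Parcel B| = |Parcel A| + |Parcel B| − 2·|Parcel A∩Parcel B| = 86 + 101 − 112 = 75.00.

75.00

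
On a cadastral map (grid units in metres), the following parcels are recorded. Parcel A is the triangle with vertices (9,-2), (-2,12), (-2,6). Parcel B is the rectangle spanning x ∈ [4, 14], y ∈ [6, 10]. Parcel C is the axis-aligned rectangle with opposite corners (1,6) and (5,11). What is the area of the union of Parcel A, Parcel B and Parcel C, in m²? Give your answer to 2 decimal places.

By inclusion–exclusion:
Individual areas: |Parcel A| = 33, |Parcel B| = 40, |Parcel C| = 20.
|Parcel A∩Parcel B| = 0.
|Parcel A∩Parcel C| = 1.8701.
|Parcel B∩Parcel C|: x∈[4,5], y∈[6,10] → 1·4 = 4.
|Parcel A∩Parcel B∩Parcel C| = 0.
|Parcel A ∪ Parcel B ∪ Parcel C| = 93 − 5.8701 + 0 = 87.13.

87.13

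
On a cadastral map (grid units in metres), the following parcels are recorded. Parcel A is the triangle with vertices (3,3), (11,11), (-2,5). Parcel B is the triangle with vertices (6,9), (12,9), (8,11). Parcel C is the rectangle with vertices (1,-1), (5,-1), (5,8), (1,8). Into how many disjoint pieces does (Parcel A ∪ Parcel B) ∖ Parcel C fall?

2

(Parcel A ∪ Parcel B) ∖ Parcel C splits into 2 disjoint pieces (area 3.8769, area 13.8367).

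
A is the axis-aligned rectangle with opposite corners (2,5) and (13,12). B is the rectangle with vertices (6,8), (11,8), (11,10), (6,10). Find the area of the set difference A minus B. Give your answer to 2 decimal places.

|A∩B|: x∈[6,11], y∈[8,10] → 5·2 = 10.
|A| = 77.
|A ∖ B| = |A| − |A∩B| = 77 − 10 = 67.00.

67.00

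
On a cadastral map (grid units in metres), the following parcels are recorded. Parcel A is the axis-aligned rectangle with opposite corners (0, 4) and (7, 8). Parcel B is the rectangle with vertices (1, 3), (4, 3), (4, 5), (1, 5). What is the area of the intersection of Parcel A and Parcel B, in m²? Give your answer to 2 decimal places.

3.00

|Parcel A∩Parcel B|: x∈[1,4], y∈[4,5] → 3·1 = 3.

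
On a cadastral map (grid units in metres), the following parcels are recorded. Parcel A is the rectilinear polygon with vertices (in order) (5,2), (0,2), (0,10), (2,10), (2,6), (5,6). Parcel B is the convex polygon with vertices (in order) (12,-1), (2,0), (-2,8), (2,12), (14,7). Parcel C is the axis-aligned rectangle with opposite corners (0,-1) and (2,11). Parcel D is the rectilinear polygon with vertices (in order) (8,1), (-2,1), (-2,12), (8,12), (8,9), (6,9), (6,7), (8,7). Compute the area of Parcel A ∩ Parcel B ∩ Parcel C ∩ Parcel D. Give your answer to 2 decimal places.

The intersection is the polygon with vertices (0,10), (2,10), (2,6), (2,2), (1,2), (0,4).
By the shoelace formula its area is 15.00.

15.00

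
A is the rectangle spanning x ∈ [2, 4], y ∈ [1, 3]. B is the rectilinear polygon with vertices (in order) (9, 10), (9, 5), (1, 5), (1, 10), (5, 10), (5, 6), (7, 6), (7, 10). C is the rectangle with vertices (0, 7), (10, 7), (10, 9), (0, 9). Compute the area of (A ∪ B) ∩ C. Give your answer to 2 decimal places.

|A ∪ B| = 36.
|(A ∪ B) ∩ C| = 12.00.

12.00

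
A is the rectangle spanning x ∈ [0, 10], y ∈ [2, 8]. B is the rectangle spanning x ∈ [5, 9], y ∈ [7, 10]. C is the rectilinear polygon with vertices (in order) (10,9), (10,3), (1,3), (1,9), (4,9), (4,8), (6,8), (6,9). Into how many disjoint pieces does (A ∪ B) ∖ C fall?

2

(A ∪ B) ∖ C splits into 2 disjoint pieces (area 15, area 5).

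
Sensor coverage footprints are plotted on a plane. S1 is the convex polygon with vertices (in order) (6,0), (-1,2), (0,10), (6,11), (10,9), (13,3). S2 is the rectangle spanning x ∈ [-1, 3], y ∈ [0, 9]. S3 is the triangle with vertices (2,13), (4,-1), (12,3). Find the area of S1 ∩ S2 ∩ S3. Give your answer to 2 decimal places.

0.64

The intersection is the polygon with vertices (3,9), (3,6), (2.571,9).
By the shoelace formula its area is 0.64.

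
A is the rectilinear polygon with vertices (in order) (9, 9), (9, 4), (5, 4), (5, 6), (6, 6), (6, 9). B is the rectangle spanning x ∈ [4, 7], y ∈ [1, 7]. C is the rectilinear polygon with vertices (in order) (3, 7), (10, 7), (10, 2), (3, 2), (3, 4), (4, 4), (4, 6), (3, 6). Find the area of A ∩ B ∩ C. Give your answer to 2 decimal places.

5.00

The intersection is the polygon with vertices (5,6), (6,6), (6,7), (7,7), (7,4), (5,4).
By the shoelace formula its area is 5.00.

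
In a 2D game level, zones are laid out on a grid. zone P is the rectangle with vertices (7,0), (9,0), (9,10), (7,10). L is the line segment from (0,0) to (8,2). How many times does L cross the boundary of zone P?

1

The segment meets the boundary at (7,1.75).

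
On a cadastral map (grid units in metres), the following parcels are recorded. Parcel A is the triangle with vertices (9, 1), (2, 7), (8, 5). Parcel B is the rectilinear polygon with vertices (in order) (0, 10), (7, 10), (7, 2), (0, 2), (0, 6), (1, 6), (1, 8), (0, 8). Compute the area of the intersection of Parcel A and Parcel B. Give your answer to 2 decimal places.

6.55

The intersection is the polygon with vertices (2,7), (7,5.333), (7,2.714).
By the shoelace formula its area is 6.55.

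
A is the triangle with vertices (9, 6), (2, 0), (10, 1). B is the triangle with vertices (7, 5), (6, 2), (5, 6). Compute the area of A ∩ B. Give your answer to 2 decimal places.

0.69

The intersection is the polygon with vertices (6.667,4), (6,2), (5.706,3.176).
By the shoelace formula its area is 0.69.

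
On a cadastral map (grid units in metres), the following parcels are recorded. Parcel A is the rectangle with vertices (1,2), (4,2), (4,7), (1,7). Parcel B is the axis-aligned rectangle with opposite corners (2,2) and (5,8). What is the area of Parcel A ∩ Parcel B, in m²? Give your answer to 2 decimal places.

10.00

|Parcel A∩Parcel B|: x∈[2,4], y∈[2,7] → 2·5 = 10.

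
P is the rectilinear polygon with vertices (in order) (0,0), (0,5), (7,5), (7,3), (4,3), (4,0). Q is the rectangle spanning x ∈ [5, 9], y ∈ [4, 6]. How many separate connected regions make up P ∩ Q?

1

P ∩ Q is a single connected region.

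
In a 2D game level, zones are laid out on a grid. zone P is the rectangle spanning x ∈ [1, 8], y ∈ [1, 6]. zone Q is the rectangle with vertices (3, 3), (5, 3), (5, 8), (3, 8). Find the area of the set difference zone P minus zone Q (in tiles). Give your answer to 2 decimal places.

29.00

|zone P∩zone Q|: x∈[3,5], y∈[3,6] → 2·3 = 6.
|zone P| = 35.
|zone P ∖ zone Q| = |zone P| − |zone P∩zone Q| = 35 − 6 = 29.00.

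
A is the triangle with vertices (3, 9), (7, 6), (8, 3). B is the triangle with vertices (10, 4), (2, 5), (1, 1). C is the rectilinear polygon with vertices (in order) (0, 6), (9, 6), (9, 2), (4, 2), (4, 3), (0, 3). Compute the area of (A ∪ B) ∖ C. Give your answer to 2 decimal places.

6.48

|A ∪ B| = 20.5646.
|(A ∪ B) ∩ C| = 14.0854.
|(A ∪ B) ∖ C| = 20.5646 − 14.0854 = 6.48.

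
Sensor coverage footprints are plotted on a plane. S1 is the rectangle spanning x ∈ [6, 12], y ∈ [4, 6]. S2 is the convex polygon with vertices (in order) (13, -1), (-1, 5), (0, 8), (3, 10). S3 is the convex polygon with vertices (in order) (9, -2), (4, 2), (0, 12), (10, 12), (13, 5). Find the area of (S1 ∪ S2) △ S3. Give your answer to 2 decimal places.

|S1 ∪ S2| = 59.4091.
|(S1 ∪ S2) ∩ S3| = 44.9544.
|(S1 ∪ S2) △ S3| = 59.4091 + 111.5 − 89.9088 = 81.00.

81.00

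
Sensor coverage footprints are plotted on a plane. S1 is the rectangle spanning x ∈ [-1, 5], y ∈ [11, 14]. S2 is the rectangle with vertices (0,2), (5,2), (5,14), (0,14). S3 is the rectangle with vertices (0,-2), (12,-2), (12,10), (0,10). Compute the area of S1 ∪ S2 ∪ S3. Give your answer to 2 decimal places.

167.00

By inclusion–exclusion:
Individual areas: |S1| = 18, |S2| = 60, |S3| = 144.
|S1∩S2|: x∈[0,5], y∈[11,14] → 5·3 = 15.
|S1∩S3| = 0 (no overlap).
|S2∩S3|: x∈[0,5], y∈[2,10] → 5·8 = 40.
|S1∩S2∩S3| = 0.
|S1 ∪ S2 ∪ S3| = 222 − 55 + 0 = 167.00.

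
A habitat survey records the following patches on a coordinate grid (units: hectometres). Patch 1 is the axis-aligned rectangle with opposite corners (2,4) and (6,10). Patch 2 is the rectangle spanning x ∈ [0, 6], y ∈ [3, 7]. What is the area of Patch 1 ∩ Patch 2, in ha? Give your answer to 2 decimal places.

|Patch 1∩Patch 2|: x∈[2,6], y∈[4,7] → 4·3 = 12.

12.00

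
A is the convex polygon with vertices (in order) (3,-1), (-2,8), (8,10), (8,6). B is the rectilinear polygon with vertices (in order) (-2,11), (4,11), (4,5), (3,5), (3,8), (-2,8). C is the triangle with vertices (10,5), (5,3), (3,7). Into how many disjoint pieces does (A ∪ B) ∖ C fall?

(A ∪ B) ∖ C is a single connected region.

1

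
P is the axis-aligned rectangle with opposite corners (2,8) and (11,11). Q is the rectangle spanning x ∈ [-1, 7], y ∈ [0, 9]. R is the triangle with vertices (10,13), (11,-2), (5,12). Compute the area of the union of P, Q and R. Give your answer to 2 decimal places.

119.42

By inclusion–exclusion:
Individual areas: |P| = 27, |Q| = 72, |R| = 38.
|P∩Q|: x∈[2,7], y∈[8,9] → 5·1 = 5.
|P∩R| = 12.4857.
|Q∩R| = 0.5952.
|P∩Q∩R| = 0.5.
|P ∪ Q ∪ R| = 137 − 18.081 + 0.5 = 119.42.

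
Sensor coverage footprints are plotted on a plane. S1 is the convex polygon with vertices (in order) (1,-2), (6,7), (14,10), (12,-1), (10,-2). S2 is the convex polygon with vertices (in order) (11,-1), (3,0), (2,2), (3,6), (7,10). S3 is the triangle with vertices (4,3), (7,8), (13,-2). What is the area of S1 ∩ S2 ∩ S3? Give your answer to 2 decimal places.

The intersection is the polygon with vertices (7.306,7.49), (8.846,4.923), (10.949,-0.861), (4,3), (6.516,7.194).
By the shoelace formula its area is 25.02.

25.02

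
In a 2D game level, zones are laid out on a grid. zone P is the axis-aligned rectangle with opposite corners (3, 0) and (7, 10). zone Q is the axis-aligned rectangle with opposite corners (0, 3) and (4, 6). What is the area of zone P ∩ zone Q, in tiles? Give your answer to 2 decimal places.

3.00

|zone P∩zone Q|: x∈[3,4], y∈[3,6] → 1·3 = 3.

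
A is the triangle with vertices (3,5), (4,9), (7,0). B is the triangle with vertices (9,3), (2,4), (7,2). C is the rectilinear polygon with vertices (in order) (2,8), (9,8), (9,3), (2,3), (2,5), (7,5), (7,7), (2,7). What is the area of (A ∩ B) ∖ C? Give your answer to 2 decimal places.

|A ∩ B| = 1.4026.
|(A ∩ B) ∩ C| = 0.8863.
|(A ∩ B) ∖ C| = 1.4026 − 0.8863 = 0.52.

0.52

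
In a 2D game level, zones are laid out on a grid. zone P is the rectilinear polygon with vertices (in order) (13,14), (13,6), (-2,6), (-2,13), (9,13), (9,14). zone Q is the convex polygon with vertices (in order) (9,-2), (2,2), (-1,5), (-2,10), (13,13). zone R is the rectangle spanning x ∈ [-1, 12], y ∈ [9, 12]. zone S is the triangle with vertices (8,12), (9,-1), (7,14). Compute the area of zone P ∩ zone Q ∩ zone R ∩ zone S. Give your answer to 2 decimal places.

The intersection is the polygon with vertices (7.667,9), (7.286,11.857), (8,12), (8.231,9).
By the shoelace formula its area is 1.89.

1.89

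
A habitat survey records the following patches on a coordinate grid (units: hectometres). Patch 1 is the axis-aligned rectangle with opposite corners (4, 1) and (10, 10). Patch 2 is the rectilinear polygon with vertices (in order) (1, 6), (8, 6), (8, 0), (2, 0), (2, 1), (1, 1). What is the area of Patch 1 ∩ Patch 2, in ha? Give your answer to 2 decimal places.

The intersection is the polygon with vertices (4,1), (4,6), (8,6), (8,1).
By the shoelace formula its area is 20.00.

20.00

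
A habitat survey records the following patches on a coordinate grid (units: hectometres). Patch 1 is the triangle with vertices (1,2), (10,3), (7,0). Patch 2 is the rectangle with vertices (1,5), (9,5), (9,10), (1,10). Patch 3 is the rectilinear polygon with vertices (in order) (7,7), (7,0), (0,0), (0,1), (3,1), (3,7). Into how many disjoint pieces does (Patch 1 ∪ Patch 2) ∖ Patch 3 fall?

(Patch 1 ∪ Patch 2) ∖ Patch 3 splits into 3 disjoint pieces (area 0.8889, area 4, area 32).

3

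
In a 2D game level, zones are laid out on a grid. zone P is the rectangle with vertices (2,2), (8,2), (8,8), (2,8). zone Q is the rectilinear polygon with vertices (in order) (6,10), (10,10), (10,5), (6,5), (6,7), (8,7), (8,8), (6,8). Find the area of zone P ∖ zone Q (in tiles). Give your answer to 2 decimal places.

32.00

|zone P| = 36, |zone P∩zone Q| = 4.
|zone P ∖ zone Q| = |zone P| − |zone P∩zone Q| = 36 − 4 = 32.00.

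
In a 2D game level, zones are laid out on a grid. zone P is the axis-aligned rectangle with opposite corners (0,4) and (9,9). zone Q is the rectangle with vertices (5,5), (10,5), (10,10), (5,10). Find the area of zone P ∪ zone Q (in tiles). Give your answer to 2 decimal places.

54.00

By inclusion–exclusion:
Individual areas: |zone P| = 45, |zone Q| = 25.
|zone P∩zone Q|: x∈[5,9], y∈[5,9] → 4·4 = 16.
|zone P ∪ zone Q| = 70 − 16 = 54.00.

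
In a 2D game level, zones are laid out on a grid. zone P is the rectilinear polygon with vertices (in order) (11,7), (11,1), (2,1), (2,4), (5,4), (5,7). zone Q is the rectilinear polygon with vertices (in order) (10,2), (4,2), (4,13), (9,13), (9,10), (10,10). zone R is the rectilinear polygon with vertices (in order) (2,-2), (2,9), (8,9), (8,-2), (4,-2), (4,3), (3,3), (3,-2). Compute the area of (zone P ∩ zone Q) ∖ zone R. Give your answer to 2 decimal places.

|zone P ∩ zone Q| = 27.
|(zone P ∩ zone Q) ∩ zone R| = 17.
|(zone P ∩ zone Q) ∖ zone R| = 27 − 17 = 10.00.

10.00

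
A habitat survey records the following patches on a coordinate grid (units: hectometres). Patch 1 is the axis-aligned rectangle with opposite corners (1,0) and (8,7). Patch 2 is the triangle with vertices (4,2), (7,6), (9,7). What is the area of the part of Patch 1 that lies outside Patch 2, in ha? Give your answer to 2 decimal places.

|Patch 1| = 49, |Patch 1∩Patch 2| = 2.25.
|Patch 1 ∖ Patch 2| = |Patch 1| − |Patch 1∩Patch 2| = 49 − 2.25 = 46.75.

46.75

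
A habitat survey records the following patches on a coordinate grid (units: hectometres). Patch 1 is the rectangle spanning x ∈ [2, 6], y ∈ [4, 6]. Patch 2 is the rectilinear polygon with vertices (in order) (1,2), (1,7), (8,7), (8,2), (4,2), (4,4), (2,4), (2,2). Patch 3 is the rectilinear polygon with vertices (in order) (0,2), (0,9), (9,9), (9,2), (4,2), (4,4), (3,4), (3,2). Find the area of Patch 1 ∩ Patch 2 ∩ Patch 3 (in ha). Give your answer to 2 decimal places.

The intersection is the polygon with vertices (6,6), (6,4), (4,4), (3,4), (2,4), (2,6).
By the shoelace formula its area is 8.00.

8.00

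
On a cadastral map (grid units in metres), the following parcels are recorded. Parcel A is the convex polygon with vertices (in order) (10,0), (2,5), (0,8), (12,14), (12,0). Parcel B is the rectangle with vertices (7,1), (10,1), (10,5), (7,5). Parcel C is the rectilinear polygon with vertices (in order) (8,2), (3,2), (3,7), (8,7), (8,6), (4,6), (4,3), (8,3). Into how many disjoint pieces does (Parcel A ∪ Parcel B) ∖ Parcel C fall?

(Parcel A ∪ Parcel B) ∖ Parcel C is a single connected region.

1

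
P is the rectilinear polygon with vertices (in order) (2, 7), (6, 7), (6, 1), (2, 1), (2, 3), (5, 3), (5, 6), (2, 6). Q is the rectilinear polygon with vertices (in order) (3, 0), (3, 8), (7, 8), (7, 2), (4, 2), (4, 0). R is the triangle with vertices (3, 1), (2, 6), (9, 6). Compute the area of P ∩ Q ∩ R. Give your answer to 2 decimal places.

5.23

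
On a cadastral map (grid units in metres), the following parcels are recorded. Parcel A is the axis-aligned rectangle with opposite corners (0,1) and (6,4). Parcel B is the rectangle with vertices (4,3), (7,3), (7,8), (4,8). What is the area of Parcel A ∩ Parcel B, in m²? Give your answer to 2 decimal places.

|Parcel A∩Parcel B|: x∈[4,6], y∈[3,4] → 2·1 = 2.

2.00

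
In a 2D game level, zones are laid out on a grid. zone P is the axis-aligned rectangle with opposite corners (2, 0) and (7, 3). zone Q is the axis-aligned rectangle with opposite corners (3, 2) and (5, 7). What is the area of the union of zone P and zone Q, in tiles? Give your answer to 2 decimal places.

By inclusion–exclusion:
Individual areas: |zone P| = 15, |zone Q| = 10.
|zone P∩zone Q|: x∈[3,5], y∈[2,3] → 2·1 = 2.
|zone P ∪ zone Q| = 25 − 2 = 23.00.

23.00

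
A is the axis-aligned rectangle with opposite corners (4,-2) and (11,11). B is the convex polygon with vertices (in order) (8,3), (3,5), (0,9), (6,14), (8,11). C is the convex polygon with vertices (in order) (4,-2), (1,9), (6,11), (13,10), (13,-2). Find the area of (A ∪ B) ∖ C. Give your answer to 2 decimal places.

15.83

|A ∪ B| = 115.2.
|(A ∪ B) ∩ C| = 99.3667.
|(A ∪ B) ∖ C| = 115.2 − 99.3667 = 15.83.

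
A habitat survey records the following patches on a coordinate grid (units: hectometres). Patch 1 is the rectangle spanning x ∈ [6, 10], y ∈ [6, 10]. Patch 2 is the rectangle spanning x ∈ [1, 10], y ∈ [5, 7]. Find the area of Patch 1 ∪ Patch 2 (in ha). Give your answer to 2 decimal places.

By inclusion–exclusion:
Individual areas: |Patch 1| = 16, |Patch 2| = 18.
|Patch 1∩Patch 2|: x∈[6,10], y∈[6,7] → 4·1 = 4.
|Patch 1 ∪ Patch 2| = 34 − 4 = 30.00.

30.00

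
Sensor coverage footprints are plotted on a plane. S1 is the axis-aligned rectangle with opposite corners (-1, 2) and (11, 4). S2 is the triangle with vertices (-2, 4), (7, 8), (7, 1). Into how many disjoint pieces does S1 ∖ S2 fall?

2

S1 ∖ S2 splits into 2 disjoint pieces (area 8, area 4.1667).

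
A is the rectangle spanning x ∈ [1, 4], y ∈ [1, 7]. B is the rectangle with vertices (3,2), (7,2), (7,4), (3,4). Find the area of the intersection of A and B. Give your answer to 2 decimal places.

2.00

|A∩B|: x∈[3,4], y∈[2,4] → 1·2 = 2.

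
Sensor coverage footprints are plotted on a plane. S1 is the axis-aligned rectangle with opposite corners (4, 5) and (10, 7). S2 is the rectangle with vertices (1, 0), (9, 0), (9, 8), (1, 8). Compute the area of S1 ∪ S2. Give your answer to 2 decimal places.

By inclusion–exclusion:
Individual areas: |S1| = 12, |S2| = 64.
|S1∩S2|: x∈[4,9], y∈[5,7] → 5·2 = 10.
|S1 ∪ S2| = 76 − 10 = 66.00.

66.00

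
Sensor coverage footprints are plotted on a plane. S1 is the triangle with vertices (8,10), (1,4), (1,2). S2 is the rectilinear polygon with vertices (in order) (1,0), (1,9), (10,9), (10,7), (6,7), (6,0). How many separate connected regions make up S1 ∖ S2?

S1 ∖ S2 is a single connected region.

1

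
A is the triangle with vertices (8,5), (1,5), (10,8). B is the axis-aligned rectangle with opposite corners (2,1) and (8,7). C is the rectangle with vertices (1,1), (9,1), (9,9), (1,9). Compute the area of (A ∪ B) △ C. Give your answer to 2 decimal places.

26.50

|A ∪ B| = 38.6667.
|(A ∪ B) ∩ C| = 38.0833.
|(A ∪ B) △ C| = 38.6667 + 64 − 76.1667 = 26.50.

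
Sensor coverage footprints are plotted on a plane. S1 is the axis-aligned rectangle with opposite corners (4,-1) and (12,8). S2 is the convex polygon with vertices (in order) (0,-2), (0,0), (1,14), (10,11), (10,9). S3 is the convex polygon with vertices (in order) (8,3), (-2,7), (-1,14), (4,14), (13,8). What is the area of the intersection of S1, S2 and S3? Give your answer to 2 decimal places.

12.64

The intersection is the polygon with vertices (9.091,8), (5.467,4.013), (4,4.6), (4,8).
By the shoelace formula its area is 12.64.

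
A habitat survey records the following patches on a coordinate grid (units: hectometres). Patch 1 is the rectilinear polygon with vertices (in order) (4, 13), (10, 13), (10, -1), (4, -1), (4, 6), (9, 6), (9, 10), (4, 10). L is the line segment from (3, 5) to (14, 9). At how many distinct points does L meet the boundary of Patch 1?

The segment meets the boundary at (10,7.545), (9,7.182), (5.75,6), (4,5.364).

4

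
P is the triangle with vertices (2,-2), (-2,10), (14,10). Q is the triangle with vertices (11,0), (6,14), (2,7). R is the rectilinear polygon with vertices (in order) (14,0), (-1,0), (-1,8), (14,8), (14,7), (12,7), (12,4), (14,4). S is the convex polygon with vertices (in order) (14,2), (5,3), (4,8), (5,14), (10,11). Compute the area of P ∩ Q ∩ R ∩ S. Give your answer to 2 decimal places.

17.41

The intersection is the polygon with vertices (7.062,3.062), (4.605,4.974), (4,8), (8.143,8), (9.158,5.158).
By the shoelace formula its area is 17.41.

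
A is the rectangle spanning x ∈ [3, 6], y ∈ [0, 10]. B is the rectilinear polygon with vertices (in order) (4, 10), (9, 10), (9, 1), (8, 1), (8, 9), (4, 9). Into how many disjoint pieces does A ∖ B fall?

A ∖ B is a single connected region.

1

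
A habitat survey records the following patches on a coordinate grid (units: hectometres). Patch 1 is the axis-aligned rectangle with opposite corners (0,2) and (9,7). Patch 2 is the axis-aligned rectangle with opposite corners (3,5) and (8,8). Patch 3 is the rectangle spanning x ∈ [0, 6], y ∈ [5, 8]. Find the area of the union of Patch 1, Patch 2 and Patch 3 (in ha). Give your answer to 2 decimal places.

By inclusion–exclusion:
Individual areas: |Patch 1| = 45, |Patch 2| = 15, |Patch 3| = 18.
|Patch 1∩Patch 2|: x∈[3,8], y∈[5,7] → 5·2 = 10.
|Patch 1∩Patch 3|: x∈[0,6], y∈[5,7] → 6·2 = 12.
|Patch 2∩Patch 3|: x∈[3,6], y∈[5,8] → 3·3 = 9.
|Patch 1∩Patch 2∩Patch 3| = 6.
|Patch 1 ∪ Patch 2 ∪ Patch 3| = 78 − 31 + 6 = 53.00.

53.00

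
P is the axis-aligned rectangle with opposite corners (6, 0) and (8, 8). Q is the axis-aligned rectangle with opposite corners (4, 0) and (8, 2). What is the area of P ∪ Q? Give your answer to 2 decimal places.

By inclusion–exclusion:
Individual areas: |P| = 16, |Q| = 8.
|P∩Q|: x∈[6,8], y∈[0,2] → 2·2 = 4.
|P ∪ Q| = 24 − 4 = 20.00.

20.00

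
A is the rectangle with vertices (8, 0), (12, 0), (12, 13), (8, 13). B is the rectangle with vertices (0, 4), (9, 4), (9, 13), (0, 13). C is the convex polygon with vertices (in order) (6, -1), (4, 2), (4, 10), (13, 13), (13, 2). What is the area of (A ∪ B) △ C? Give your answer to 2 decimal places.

|A ∪ B| = 124.
|(A ∪ B) ∩ C| = 71.7857.
|(A ∪ B) △ C| = 124 + 99 − 143.5714 = 79.43.

79.43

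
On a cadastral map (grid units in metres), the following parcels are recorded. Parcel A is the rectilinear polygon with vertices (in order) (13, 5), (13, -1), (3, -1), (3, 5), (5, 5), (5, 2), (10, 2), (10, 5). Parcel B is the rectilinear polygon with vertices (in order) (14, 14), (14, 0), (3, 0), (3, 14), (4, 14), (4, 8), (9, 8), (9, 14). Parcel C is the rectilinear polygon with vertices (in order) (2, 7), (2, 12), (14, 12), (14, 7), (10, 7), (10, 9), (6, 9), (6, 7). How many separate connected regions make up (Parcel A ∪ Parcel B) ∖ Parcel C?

(Parcel A ∪ Parcel B) ∖ Parcel C splits into 3 disjoint pieces (area 92, area 2, area 10).

3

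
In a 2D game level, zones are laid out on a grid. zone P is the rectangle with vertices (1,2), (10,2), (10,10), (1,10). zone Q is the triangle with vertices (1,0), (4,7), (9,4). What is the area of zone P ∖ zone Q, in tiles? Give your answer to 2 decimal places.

53.14

|zone P| = 72, |zone P∩zone Q| = 18.8571.
|zone P ∖ zone Q| = |zone P| − |zone P∩zone Q| = 72 − 18.8571 = 53.14.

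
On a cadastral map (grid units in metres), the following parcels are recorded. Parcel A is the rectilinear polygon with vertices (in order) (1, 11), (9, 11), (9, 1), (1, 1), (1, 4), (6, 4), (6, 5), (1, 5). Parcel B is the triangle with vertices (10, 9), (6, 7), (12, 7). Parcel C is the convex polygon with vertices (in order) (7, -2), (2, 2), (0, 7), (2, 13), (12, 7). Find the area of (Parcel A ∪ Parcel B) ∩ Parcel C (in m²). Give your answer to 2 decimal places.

|Parcel A ∪ Parcel B| = 78.75.
|(Parcel A ∪ Parcel B) ∩ Parcel C| = 70.53.

70.53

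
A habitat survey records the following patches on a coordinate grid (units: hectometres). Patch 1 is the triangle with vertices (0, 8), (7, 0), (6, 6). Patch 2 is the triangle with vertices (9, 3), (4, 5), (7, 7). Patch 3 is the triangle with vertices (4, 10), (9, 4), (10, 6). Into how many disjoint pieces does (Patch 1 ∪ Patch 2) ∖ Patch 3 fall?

(Patch 1 ∪ Patch 2) ∖ Patch 3 is a single connected region.

1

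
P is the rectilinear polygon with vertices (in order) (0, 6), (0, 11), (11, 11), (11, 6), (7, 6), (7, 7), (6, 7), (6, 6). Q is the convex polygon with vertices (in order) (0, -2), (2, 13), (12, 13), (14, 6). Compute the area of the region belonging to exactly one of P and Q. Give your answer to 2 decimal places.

92.00

|P| = 54, |Q| = 132, |P∩Q| = 47.
|P △ Q| = |P| + |Q| − 2·|P∩Q| = 54 + 132 − 94 = 92.00.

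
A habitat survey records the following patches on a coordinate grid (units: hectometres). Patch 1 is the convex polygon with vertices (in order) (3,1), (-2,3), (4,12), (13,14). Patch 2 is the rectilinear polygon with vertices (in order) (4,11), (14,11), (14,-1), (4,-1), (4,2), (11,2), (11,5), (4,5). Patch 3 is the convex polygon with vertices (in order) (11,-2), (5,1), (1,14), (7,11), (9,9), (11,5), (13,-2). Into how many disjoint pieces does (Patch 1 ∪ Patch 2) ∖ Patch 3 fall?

(Patch 1 ∪ Patch 2) ∖ Patch 3 splits into 3 disjoint pieces (area 27.4455, area 53.3187, area 6.8462).

3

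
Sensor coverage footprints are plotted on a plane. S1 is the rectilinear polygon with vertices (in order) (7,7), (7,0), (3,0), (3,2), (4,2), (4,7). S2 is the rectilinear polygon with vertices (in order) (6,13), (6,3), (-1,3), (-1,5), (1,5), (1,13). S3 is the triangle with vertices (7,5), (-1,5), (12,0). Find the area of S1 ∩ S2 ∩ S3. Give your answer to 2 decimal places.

3.99

The intersection is the polygon with vertices (6,3), (4.2,3), (4,3.077), (4,5), (6,5).
By the shoelace formula its area is 3.99.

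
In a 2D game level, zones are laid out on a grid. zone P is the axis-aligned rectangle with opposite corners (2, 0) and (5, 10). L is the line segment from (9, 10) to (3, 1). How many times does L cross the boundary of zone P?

The segment meets the boundary at (5,4).

1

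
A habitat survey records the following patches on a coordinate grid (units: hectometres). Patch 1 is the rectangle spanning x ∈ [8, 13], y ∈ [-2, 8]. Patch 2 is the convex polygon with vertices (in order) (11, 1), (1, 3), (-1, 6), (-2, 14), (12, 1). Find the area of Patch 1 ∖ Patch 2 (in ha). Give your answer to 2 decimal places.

43.47

|Patch 1| = 50, |Patch 1∩Patch 2| = 6.5286.
|Patch 1 ∖ Patch 2| = |Patch 1| − |Patch 1∩Patch 2| = 50 − 6.5286 = 43.47.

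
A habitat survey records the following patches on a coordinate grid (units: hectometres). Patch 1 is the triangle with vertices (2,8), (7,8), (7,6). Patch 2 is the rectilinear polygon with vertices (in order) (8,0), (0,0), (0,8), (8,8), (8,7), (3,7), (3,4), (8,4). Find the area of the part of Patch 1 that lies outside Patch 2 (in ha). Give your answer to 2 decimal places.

1.25

|Patch 1| = 5, |Patch 1∩Patch 2| = 3.75.
|Patch 1 ∖ Patch 2| = |Patch 1| − |Patch 1∩Patch 2| = 5 − 3.75 = 1.25.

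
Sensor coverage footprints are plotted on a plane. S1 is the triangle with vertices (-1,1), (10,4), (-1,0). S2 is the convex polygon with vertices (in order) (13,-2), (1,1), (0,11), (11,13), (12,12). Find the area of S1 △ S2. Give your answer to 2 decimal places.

|S1| = 5.5, |S2| = 149.5, |S1∩S2| = 3.6357.
|S1 △ S2| = |S1| + |S2| − 2·|S1∩S2| = 5.5 + 149.5 − 7.2714 = 147.73.

147.73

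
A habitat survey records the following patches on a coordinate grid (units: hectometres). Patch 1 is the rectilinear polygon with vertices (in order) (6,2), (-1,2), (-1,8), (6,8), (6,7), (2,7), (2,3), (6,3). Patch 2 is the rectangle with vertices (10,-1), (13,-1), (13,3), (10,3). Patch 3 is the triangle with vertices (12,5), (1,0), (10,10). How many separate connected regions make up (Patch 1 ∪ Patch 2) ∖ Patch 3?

3

(Patch 1 ∪ Patch 2) ∖ Patch 3 splits into 3 disjoint pieces (area 0.0818, area 23.25, area 12).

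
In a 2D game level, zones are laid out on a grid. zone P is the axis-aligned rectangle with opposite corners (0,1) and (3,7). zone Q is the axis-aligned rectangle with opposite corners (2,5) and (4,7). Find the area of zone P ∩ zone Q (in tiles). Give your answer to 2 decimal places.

|zone P∩zone Q|: x∈[2,3], y∈[5,7] → 1·2 = 2.

2.00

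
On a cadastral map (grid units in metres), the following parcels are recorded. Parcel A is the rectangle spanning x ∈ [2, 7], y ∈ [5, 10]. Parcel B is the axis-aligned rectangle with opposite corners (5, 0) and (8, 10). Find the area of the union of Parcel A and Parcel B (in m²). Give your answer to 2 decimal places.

45.00

By inclusion–exclusion:
Individual areas: |Parcel A| = 25, |Parcel B| = 30.
|Parcel A∩Parcel B|: x∈[5,7], y∈[5,10] → 2·5 = 10.
|Parcel A ∪ Parcel B| = 55 − 10 = 45.00.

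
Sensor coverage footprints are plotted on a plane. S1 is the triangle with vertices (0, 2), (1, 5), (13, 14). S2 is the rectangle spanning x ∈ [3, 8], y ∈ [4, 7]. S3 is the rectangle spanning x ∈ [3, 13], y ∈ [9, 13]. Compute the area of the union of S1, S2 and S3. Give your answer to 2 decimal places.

62.97

By inclusion–exclusion:
Individual areas: |S1| = 13.5, |S2| = 15, |S3| = 40.
|S1∩S2| = 2.5288.
|S1∩S3| = 3.
|S2∩S3| = 0 (no overlap).
|S1∩S2∩S3| = 0.
|S1 ∪ S2 ∪ S3| = 68.5 − 5.5288 + 0 = 62.97.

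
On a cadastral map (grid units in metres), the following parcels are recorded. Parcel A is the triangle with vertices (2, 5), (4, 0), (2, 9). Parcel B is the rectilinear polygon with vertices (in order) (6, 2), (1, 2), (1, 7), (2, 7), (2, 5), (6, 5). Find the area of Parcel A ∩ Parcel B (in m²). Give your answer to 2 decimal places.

1.87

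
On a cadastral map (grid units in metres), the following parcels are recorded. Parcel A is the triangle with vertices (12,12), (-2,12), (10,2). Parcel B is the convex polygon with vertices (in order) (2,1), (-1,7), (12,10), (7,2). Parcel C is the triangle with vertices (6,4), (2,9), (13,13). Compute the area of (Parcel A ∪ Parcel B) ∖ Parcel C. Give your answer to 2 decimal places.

71.99

|Parcel A ∪ Parcel B| = 106.4622.
|(Parcel A ∪ Parcel B) ∩ Parcel C| = 34.4692.
|(Parcel A ∪ Parcel B) ∖ Parcel C| = 106.4622 − 34.4692 = 71.99.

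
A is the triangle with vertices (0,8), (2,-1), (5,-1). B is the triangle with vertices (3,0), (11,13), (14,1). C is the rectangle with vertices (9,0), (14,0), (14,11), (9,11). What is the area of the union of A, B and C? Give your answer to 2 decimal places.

By inclusion–exclusion:
Individual areas: |A| = 13.5, |B| = 67.5, |C| = 55.
|A∩B| = 0.8006.
|A∩C| = 0.
|B∩C| = 38.1556.
|A∩B∩C| = 0.
|A ∪ B ∪ C| = 136 − 38.9562 + 0 = 97.04.

97.04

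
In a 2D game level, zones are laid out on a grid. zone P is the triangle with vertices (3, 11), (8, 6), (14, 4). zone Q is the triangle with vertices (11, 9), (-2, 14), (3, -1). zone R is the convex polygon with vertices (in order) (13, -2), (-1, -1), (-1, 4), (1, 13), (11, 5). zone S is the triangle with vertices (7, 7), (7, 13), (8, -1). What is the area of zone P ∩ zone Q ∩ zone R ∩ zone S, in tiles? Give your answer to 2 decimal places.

The intersection is the polygon with vertices (7.364,7.909), (7.462,6.538), (7,7), (7,8.2).
By the shoelace formula its area is 0.51.

0.51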